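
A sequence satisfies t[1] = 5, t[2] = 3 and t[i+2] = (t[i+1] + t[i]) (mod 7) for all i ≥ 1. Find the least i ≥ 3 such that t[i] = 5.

We have t[1] = 5, t[2] = 3, t[3] = 1, t[4] = 4, t[5] = 5, t[6] = 2, t[7] = 0, t[8] = 2, t[9] = 2, t[10] = 4, t[11] = 6, t[12] = 3, t[13] = 2, t[14] = 5, t[15] = 0, t[16] = 5, t[17] = 5, t[18] = 3.
Since (t[17], t[18]) = (t[1], t[2]) = (5, 3) (two consecutive terms determine the rest), the sequence is periodic with period 16.
The value 5 first appears (with i ≥ 3) at t[5].

5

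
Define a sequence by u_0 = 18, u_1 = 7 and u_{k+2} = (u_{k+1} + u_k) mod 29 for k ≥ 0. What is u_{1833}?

We have u_0 = 18; u_1 = 7; u_2 = 25; u_3 = 3; u_4 = 28; u_5 = 2; u_6 = 1; u_7 = 3; u_8 = 4; u_9 = 7; u_{10} = 11; u_{11} = 18; u_{12} = 0; u_{13} = 18; u_{14} = 18; u_{15} = 7.
Since (u_{14}, u_{15}) = (u_0, u_1) = (18, 7) (two consecutive terms determine the rest), the sequence is periodic with period 14.
(1833 - 0) mod 14 = 13, so u_{1833} = u_{13} = 18.

18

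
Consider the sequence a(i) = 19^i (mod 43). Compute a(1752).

16

We have a(0) = 1; a(1) = 19; a(2) = 17; a(3) = 22; a(4) = 31; a(5) = 30; a(6) = 11; a(7) = 37; a(8) = 15; a(9) = 27; a(10) = 40; a(11) = 29; a(12) = 35; a(13) = 20; a(14) = 36; a(15) = 39; a(16) = 10; a(17) = 18; a(18) = 41; a(19) = 5; a(20) = 9; a(21) = 42; a(22) = 24; a(23) = 26; a(24) = 21; a(25) = 12; a(26) = 13; a(27) = 32; a(28) = 6; a(29) = 28; a(30) = 16; a(31) = 3; a(32) = 14; a(33) = 8; a(34) = 23; a(35) = 7; a(36) = 4; a(37) = 33; a(38) = 25; a(39) = 2; a(40) = 38; a(41) = 34; a(42) = 1.
Since a(42) = a(0) = 1, the sequence is periodic with period 42.
(1752 - 0) mod 42 = 30, so a(1752) = a(30) = 16.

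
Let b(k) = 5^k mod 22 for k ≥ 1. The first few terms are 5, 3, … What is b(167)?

3

b(1) = 5,  b(2) = 3,  b(3) = 15,  b(4) = 9,  b(5) = 1,  b(6) = 5.
Since b(6) = b(1) = 5, the sequence is periodic with period 5.
(167 - 1) mod 5 = 1, so b(167) = b(2) = 3.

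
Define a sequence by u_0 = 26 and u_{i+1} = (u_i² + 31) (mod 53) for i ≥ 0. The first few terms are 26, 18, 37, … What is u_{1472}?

15

We have u_0 = 26,  u_1 = 18,  u_2 = 37,  u_3 = 22,  u_4 = 38,  u_5 = 44,  u_6 = 6,  u_7 = 14,  u_8 = 15,  u_9 = 44.
Since u_9 = u_5 = 44, the sequence is eventually periodic: after a pre-period of length 5 it cycles with period 4.
For i ≥ 5, u_i depends only on (i - 5) mod 4. (1472 - 5) mod 4 = 3, so u_{1472} = u_8 = 15.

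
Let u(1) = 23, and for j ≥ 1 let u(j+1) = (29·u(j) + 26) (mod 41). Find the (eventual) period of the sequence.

40

Computing terms: u(1) = 23,  u(2) = 37,  u(3) = 33,  u(4) = 40,  u(5) = 38,  u(6) = 21,  u(7) = 20,  u(8) = 32,  u(9) = 11,  u(10) = 17,  u(11) = 27,  u(12) = 30,  u(13) = 35,  u(14) = 16,  u(15) = 39,  u(16) = 9,  u(17) = 0,  u(18) = 26,  u(19) = 1,  u(20) = 14,  u(21) = 22,  u(22) = 8,  u(23) = 12,  u(24) = 5,  u(25) = 7,  u(26) = 24,  u(27) = 25,  u(28) = 13,  u(29) = 34,  u(30) = 28,  u(31) = 18,  u(32) = 15,  u(33) = 10,  u(34) = 29,  u(35) = 6,  u(36) = 36,  u(37) = 4,  u(38) = 19,  u(39) = 3,  u(40) = 31,  u(41) = 23.
The sequence repeats with period 40.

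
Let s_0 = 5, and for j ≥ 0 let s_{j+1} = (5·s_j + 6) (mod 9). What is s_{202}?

2

Listing terms: s_0 = 5,  s_1 = 4,  s_2 = 8,  s_3 = 1,  s_4 = 2,  s_5 = 7,  s_6 = 5.
Since s_6 = s_0 = 5, the sequence is periodic with period 6.
(202 - 0) mod 6 = 4, so s_{202} = s_4 = 2.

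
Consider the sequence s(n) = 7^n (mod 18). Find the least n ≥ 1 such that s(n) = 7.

s(0) = 1,  s(1) = 7,  s(2) = 13,  s(3) = 1.
The sequence repeats with period 3.
The value 7 first appears (with n ≥ 1) at s(1).

1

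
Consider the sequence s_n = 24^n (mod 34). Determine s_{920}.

Computing terms: s_1 = 24; s_2 = 32; s_3 = 20; s_4 = 4; s_5 = 28; s_6 = 26; s_7 = 12; s_8 = 16; s_9 = 10; s_{10} = 2; s_{11} = 14; s_{12} = 30; s_{13} = 6; s_{14} = 8; s_{15} = 22; s_{16} = 18; s_{17} = 24.
The sequence repeats with period 16.
So s_{920} = s_{1 + ((920-1) mod 16)} = s_8 = 16.

16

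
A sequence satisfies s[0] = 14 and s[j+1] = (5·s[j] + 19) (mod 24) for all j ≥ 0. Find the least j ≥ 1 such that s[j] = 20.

Listing terms: s[0] = 14; s[1] = 17; s[2] = 8; s[3] = 11; s[4] = 2; s[5] = 5; s[6] = 20; s[7] = 23; s[8] = 14.
The sequence repeats with period 8.
The value 20 first appears (with j ≥ 1) at s[6].

6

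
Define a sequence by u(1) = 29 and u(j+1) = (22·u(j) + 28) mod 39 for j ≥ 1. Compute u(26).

Computing terms: u(1) = 29,  u(2) = 3,  u(3) = 16,  u(4) = 29.
Since u(4) = u(1) = 29, the sequence is periodic with period 3.
So u(26) = u(1 + ((26-1) mod 3)) = u(2) = 3.

3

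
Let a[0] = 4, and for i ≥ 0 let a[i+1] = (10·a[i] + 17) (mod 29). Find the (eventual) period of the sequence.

Listing terms: a[0] = 4, a[1] = 28, a[2] = 7, a[3] = 0, a[4] = 17, a[5] = 13, a[6] = 2, a[7] = 8, a[8] = 10, a[9] = 1, a[10] = 27, a[11] = 26, a[12] = 16, a[13] = 3, a[14] = 18, a[15] = 23, a[16] = 15, a[17] = 22, a[18] = 5, a[19] = 9, a[20] = 20, a[21] = 14, a[22] = 12, a[23] = 21, a[24] = 24, a[25] = 25, a[26] = 6, a[27] = 19, a[28] = 4.
The sequence repeats with period 28.

28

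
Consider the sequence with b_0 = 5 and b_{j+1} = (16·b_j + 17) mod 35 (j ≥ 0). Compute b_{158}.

b_0 = 5; b_1 = 27; b_2 = 29; b_3 = 26; b_4 = 13; b_5 = 15; b_6 = 12; b_7 = 34; b_8 = 1; b_9 = 33; b_{10} = 20; b_{11} = 22; b_{12} = 19; b_{13} = 6; b_{14} = 8; b_{15} = 5.
The sequence repeats with period 15.
So b_{158} = b_{0 + ((158-0) mod 15)} = b_8 = 1.

1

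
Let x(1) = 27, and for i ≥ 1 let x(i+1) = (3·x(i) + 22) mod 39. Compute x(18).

19

Computing terms: x(1) = 27, x(2) = 25, x(3) = 19, x(4) = 1, x(5) = 25.
Since x(5) = x(2) = 25, the sequence is eventually periodic: after a pre-period of length 1 it cycles with period 3.
For i ≥ 2, x(i) depends only on (i - 2) mod 3. (18 - 2) mod 3 = 1, so x(18) = x(3) = 19.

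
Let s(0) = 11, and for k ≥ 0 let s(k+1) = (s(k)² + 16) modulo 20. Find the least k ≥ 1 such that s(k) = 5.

2

Computing terms: s(0) = 11; s(1) = 17; s(2) = 5; s(3) = 1; s(4) = 17.
Since s(4) = s(1) = 17, the sequence is eventually periodic: after a pre-period of length 1 it cycles with period 3.
The value 5 first appears (with k ≥ 1) at s(2).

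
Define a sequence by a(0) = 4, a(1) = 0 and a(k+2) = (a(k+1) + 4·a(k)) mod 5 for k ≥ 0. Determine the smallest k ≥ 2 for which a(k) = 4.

We have a(0) = 4; a(1) = 0; a(2) = 1; a(3) = 1; a(4) = 0; a(5) = 4; a(6) = 4; a(7) = 0.
The sequence repeats with period 6.
The value 4 first appears (with k ≥ 2) at a(5).

5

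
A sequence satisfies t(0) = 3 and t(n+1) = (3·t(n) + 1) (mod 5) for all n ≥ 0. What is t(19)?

Listing terms: t(0) = 3; t(1) = 0; t(2) = 1; t(3) = 4; t(4) = 3.
Since t(4) = t(0) = 3, the sequence is periodic with period 4.
(19 - 0) mod 4 = 3, so t(19) = t(3) = 4.

4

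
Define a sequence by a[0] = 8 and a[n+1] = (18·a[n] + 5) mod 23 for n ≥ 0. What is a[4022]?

Listing terms: a[0] = 8,  a[1] = 11,  a[2] = 19,  a[3] = 2,  a[4] = 18,  a[5] = 7,  a[6] = 16,  a[7] = 17,  a[8] = 12,  a[9] = 14,  a[10] = 4,  a[11] = 8.
Since a[11] = a[0] = 8, the sequence is periodic with period 11.
(4022 - 0) mod 11 = 7, so a[4022] = a[7] = 17.

17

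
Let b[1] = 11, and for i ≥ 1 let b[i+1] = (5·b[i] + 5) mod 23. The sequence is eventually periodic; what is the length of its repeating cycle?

We have b[1] = 11,  b[2] = 14,  b[3] = 6,  b[4] = 12,  b[5] = 19,  b[6] = 8,  b[7] = 22,  b[8] = 0,  b[9] = 5,  b[10] = 7,  b[11] = 17,  b[12] = 21,  b[13] = 18,  b[14] = 3,  b[15] = 20,  b[16] = 13,  b[17] = 1,  b[18] = 10,  b[19] = 9,  b[20] = 4,  b[21] = 2,  b[22] = 15,  b[23] = 11.
Since b[23] = b[1] = 11, the sequence is periodic with period 22.

22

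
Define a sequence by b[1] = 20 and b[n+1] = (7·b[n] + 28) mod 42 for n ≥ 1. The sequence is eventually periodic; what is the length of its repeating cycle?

3

We have b[1] = 20, b[2] = 0, b[3] = 28, b[4] = 14, b[5] = 0.
Since b[5] = b[2] = 0, the sequence is eventually periodic: after a pre-period of length 1 it cycles with period 3.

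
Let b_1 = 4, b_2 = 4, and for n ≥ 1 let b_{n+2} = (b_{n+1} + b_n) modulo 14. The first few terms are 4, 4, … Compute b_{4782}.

Computing terms: b_1 = 4, b_2 = 4, b_3 = 8, b_4 = 12, b_5 = 6, b_6 = 4, b_7 = 10, b_8 = 0, b_9 = 10, b_{10} = 10, b_{11} = 6, b_{12} = 2, b_{13} = 8, b_{14} = 10, b_{15} = 4, b_{16} = 0, b_{17} = 4, b_{18} = 4.
Since (b_{17}, b_{18}) = (b_1, b_2) = (4, 4) (two consecutive terms determine the rest), the sequence is periodic with period 16.
(4782 - 1) mod 16 = 13, so b_{4782} = b_{14} = 10.

10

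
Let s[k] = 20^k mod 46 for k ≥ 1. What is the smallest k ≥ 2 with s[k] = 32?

Listing terms: s[1] = 20,  s[2] = 32,  s[3] = 42,  s[4] = 12,  s[5] = 10,  s[6] = 16,  s[7] = 44,  s[8] = 6,  s[9] = 28,  s[10] = 8,  s[11] = 22,  s[12] = 26,  s[13] = 14,  s[14] = 4,  s[15] = 34,  s[16] = 36,  s[17] = 30,  s[18] = 2,  s[19] = 40,  s[20] = 18,  s[21] = 38,  s[22] = 24,  s[23] = 20.
Since s[23] = s[1] = 20, the sequence is periodic with period 22.
The value 32 first appears (with k ≥ 2) at s[2].

2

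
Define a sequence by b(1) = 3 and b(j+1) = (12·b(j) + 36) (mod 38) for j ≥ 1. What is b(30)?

Listing terms: b(1) = 3, b(2) = 34, b(3) = 26, b(4) = 6, b(5) = 32, b(6) = 2, b(7) = 22, b(8) = 34.
Since b(8) = b(2) = 34, the sequence is eventually periodic: after a pre-period of length 1 it cycles with period 6.
For j ≥ 2, b(j) depends only on (j - 2) mod 6. (30 - 2) mod 6 = 4, so b(30) = b(6) = 2.

2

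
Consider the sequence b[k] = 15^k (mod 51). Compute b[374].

30

Listing terms: b[1] = 15; b[2] = 21; b[3] = 9; b[4] = 33; b[5] = 36; b[6] = 30; b[7] = 42; b[8] = 18; b[9] = 15.
The sequence repeats with period 8.
(374 - 1) mod 8 = 5, so b[374] = b[6] = 30.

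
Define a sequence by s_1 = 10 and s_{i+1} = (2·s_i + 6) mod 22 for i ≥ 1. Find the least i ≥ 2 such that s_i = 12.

s_1 = 10; s_2 = 4; s_3 = 14; s_4 = 12; s_5 = 8; s_6 = 0; s_7 = 6; s_8 = 18; s_9 = 20; s_{10} = 2; s_{11} = 10.
The sequence repeats with period 10.
The value 12 first appears (with i ≥ 2) at s_4.

4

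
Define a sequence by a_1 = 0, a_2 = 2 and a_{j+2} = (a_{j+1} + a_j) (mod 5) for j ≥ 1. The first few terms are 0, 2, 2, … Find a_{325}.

a_1 = 0, a_2 = 2, a_3 = 2, a_4 = 4, a_5 = 1, a_6 = 0, a_7 = 1, a_8 = 1, a_9 = 2, a_{10} = 3, a_{11} = 0, a_{12} = 3, a_{13} = 3, a_{14} = 1, a_{15} = 4, a_{16} = 0, a_{17} = 4, a_{18} = 4, a_{19} = 3, a_{20} = 2, a_{21} = 0, a_{22} = 2.
The sequence repeats with period 20.
(325 - 1) mod 20 = 4, so a_{325} = a_5 = 1.

1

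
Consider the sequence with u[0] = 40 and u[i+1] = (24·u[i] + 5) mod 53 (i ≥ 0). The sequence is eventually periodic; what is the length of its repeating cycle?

u[0] = 40; u[1] = 11; u[2] = 4; u[3] = 48; u[4] = 44; u[5] = 1; u[6] = 29; u[7] = 12; u[8] = 28; u[9] = 41; u[10] = 35; u[11] = 50; u[12] = 39; u[13] = 40.
Since u[13] = u[0] = 40, the sequence is periodic with period 13.

13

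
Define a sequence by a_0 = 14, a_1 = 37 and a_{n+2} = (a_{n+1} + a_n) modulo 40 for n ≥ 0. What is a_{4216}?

We have a_0 = 14; a_1 = 37; a_2 = 11; a_3 = 8; a_4 = 19; a_5 = 27; a_6 = 6; a_7 = 33; a_8 = 39; a_9 = 32; a_{10} = 31; a_{11} = 23; a_{12} = 14; a_{13} = 37.
Since (a_{12}, a_{13}) = (a_0, a_1) = (14, 37) (two consecutive terms determine the rest), the sequence is periodic with period 12.
(4216 - 0) mod 12 = 4, so a_{4216} = a_4 = 19.

19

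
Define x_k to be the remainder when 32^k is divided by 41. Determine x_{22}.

40

x_0 = 1,  x_1 = 32,  x_2 = 40,  x_3 = 9,  x_4 = 1.
Since x_4 = x_0 = 1, the sequence is periodic with period 4.
So x_{22} = x_{0 + ((22-0) mod 4)} = x_2 = 40.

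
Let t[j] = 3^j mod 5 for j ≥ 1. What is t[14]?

4

Computing terms: t[1] = 3,  t[2] = 4,  t[3] = 2,  t[4] = 1,  t[5] = 3.
The sequence repeats with period 4.
(14 - 1) mod 4 = 1, so t[14] = t[2] = 4.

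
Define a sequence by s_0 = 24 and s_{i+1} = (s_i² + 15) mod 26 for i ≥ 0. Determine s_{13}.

Computing terms: s_0 = 24; s_1 = 19; s_2 = 12; s_3 = 3; s_4 = 24.
Since s_4 = s_0 = 24, the sequence is periodic with period 4.
So s_{13} = s_{0 + ((13-0) mod 4)} = s_1 = 19.

19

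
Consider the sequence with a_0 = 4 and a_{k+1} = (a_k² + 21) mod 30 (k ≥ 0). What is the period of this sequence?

6

a_0 = 4, a_1 = 7, a_2 = 10, a_3 = 1, a_4 = 22, a_5 = 25, a_6 = 16, a_7 = 7.
Since a_7 = a_1 = 7, the sequence is eventually periodic: after a pre-period of length 1 it cycles with period 6.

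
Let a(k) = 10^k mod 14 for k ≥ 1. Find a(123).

6

Listing terms: a(1) = 10, a(2) = 2, a(3) = 6, a(4) = 4, a(5) = 12, a(6) = 8, a(7) = 10.
The sequence repeats with period 6.
(123 - 1) mod 6 = 2, so a(123) = a(3) = 6.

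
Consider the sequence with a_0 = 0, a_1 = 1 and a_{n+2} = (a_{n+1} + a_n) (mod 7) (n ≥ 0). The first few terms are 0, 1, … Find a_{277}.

5

We have a_0 = 0, a_1 = 1, a_2 = 1, a_3 = 2, a_4 = 3, a_5 = 5, a_6 = 1, a_7 = 6, a_8 = 0, a_9 = 6, a_{10} = 6, a_{11} = 5, a_{12} = 4, a_{13} = 2, a_{14} = 6, a_{15} = 1, a_{16} = 0, a_{17} = 1.
Since (a_{16}, a_{17}) = (a_0, a_1) = (0, 1) (two consecutive terms determine the rest), the sequence is periodic with period 16.
So a_{277} = a_{0 + ((277-0) mod 16)} = a_5 = 5.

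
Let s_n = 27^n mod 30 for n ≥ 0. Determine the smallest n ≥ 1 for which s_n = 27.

Listing terms: s_0 = 1; s_1 = 27; s_2 = 9; s_3 = 3; s_4 = 21; s_5 = 27.
Since s_5 = s_1 = 27, the sequence is eventually periodic: after a pre-period of length 1 it cycles with period 4.
The value 27 first appears (with n ≥ 1) at s_1.

1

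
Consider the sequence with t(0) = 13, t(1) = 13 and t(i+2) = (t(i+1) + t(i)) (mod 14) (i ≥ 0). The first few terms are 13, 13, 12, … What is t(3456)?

We have t(0) = 13, t(1) = 13, t(2) = 12, t(3) = 11, t(4) = 9, t(5) = 6, t(6) = 1, t(7) = 7, t(8) = 8, t(9) = 1, t(10) = 9, t(11) = 10, t(12) = 5, t(13) = 1, t(14) = 6, t(15) = 7, t(16) = 13, t(17) = 6, t(18) = 5, t(19) = 11, t(20) = 2, t(21) = 13, t(22) = 1, t(23) = 0, t(24) = 1, t(25) = 1, t(26) = 2, t(27) = 3, t(28) = 5, t(29) = 8, t(30) = 13, t(31) = 7, t(32) = 6, t(33) = 13, t(34) = 5, t(35) = 4, t(36) = 9, t(37) = 13, t(38) = 8, t(39) = 7, t(40) = 1, t(41) = 8, t(42) = 9, t(43) = 3, t(44) = 12, t(45) = 1, t(46) = 13, t(47) = 0, t(48) = 13, t(49) = 13.
Since (t(48), t(49)) = (t(0), t(1)) = (13, 13) (two consecutive terms determine the rest), the sequence is periodic with period 48.
(3456 - 0) mod 48 = 0, so t(3456) = t(0) = 13.

13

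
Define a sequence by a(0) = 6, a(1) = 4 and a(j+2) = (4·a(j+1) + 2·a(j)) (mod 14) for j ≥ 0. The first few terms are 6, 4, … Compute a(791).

a(0) = 6,  a(1) = 4,  a(2) = 0,  a(3) = 8,  a(4) = 4,  a(5) = 4,  a(6) = 10,  a(7) = 6,  a(8) = 2,  a(9) = 6,  a(10) = 0,  a(11) = 12,  a(12) = 6,  a(13) = 6,  a(14) = 8,  a(15) = 2,  a(16) = 10,  a(17) = 2,  a(18) = 0,  a(19) = 4,  a(20) = 2,  a(21) = 2,  a(22) = 12,  a(23) = 10,  a(24) = 8,  a(25) = 10,  a(26) = 0,  a(27) = 6,  a(28) = 10,  a(29) = 10,  a(30) = 4,  a(31) = 8,  a(32) = 12,  a(33) = 8,  a(34) = 0,  a(35) = 2,  a(36) = 8,  a(37) = 8,  a(38) = 6,  a(39) = 12,  a(40) = 4,  a(41) = 12,  a(42) = 0,  a(43) = 10,  a(44) = 12,  a(45) = 12,  a(46) = 2,  a(47) = 4,  a(48) = 6,  a(49) = 4.
The sequence repeats with period 48.
(791 - 0) mod 48 = 23, so a(791) = a(23) = 10.

10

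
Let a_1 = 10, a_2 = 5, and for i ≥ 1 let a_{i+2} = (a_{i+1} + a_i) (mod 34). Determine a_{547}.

22

a_1 = 10; a_2 = 5; a_3 = 15; a_4 = 20; a_5 = 1; a_6 = 21; a_7 = 22; a_8 = 9; a_9 = 31; a_{10} = 6; a_{11} = 3; a_{12} = 9; a_{13} = 12; a_{14} = 21; a_{15} = 33; a_{16} = 20; a_{17} = 19; a_{18} = 5; a_{19} = 24; a_{20} = 29; a_{21} = 19; a_{22} = 14; a_{23} = 33; a_{24} = 13; a_{25} = 12; a_{26} = 25; a_{27} = 3; a_{28} = 28; a_{29} = 31; a_{30} = 25; a_{31} = 22; a_{32} = 13; a_{33} = 1; a_{34} = 14; a_{35} = 15; a_{36} = 29; a_{37} = 10; a_{38} = 5.
Since (a_{37}, a_{38}) = (a_1, a_2) = (10, 5) (two consecutive terms determine the rest), the sequence is periodic with period 36.
So a_{547} = a_{1 + ((547-1) mod 36)} = a_7 = 22.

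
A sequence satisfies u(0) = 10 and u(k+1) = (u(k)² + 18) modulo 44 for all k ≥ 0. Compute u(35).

38

We have u(0) = 10, u(1) = 30, u(2) = 38, u(3) = 10.
The sequence repeats with period 3.
So u(35) = u(0 + ((35-0) mod 3)) = u(2) = 38.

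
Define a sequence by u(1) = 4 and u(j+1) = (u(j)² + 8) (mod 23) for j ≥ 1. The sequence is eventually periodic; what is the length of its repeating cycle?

5

Listing terms: u(1) = 4,  u(2) = 1,  u(3) = 9,  u(4) = 20,  u(5) = 17,  u(6) = 21,  u(7) = 12,  u(8) = 14,  u(9) = 20.
Since u(9) = u(4) = 20, the sequence is eventually periodic: after a pre-period of length 3 it cycles with period 5.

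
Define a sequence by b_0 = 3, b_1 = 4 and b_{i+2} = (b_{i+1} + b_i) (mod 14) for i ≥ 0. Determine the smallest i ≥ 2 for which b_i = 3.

9

b_0 = 3; b_1 = 4; b_2 = 7; b_3 = 11; b_4 = 4; b_5 = 1; b_6 = 5; b_7 = 6; b_8 = 11; b_9 = 3; b_{10} = 0; b_{11} = 3; b_{12} = 3; b_{13} = 6; b_{14} = 9; b_{15} = 1; b_{16} = 10; b_{17} = 11; b_{18} = 7; b_{19} = 4; b_{20} = 11; b_{21} = 1; b_{22} = 12; b_{23} = 13; b_{24} = 11; b_{25} = 10; b_{26} = 7; b_{27} = 3; b_{28} = 10; b_{29} = 13; b_{30} = 9; b_{31} = 8; b_{32} = 3; b_{33} = 11; b_{34} = 0; b_{35} = 11; b_{36} = 11; b_{37} = 8; b_{38} = 5; b_{39} = 13; b_{40} = 4; b_{41} = 3; b_{42} = 7; b_{43} = 10; b_{44} = 3; b_{45} = 13; b_{46} = 2; b_{47} = 1; b_{48} = 3; b_{49} = 4.
The sequence repeats with period 48.
The value 3 first appears (with i ≥ 2) at b_9.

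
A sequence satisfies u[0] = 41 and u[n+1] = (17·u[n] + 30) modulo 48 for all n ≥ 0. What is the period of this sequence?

Listing terms: u[0] = 41; u[1] = 7; u[2] = 5; u[3] = 19; u[4] = 17; u[5] = 31; u[6] = 29; u[7] = 43; u[8] = 41.
The sequence repeats with period 8.

8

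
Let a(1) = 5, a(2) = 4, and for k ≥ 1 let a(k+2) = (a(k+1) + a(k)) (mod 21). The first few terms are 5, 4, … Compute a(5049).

2

Computing terms: a(1) = 5; a(2) = 4; a(3) = 9; a(4) = 13; a(5) = 1; a(6) = 14; a(7) = 15; a(8) = 8; a(9) = 2; a(10) = 10; a(11) = 12; a(12) = 1; a(13) = 13; a(14) = 14; a(15) = 6; a(16) = 20; a(17) = 5; a(18) = 4.
Since (a(17), a(18)) = (a(1), a(2)) = (5, 4) (two consecutive terms determine the rest), the sequence is periodic with period 16.
(5049 - 1) mod 16 = 8, so a(5049) = a(9) = 2.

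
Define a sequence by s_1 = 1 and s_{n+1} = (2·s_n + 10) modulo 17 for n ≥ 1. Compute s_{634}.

Listing terms: s_1 = 1; s_2 = 12; s_3 = 0; s_4 = 10; s_5 = 13; s_6 = 2; s_7 = 14; s_8 = 4; s_9 = 1.
The sequence repeats with period 8.
So s_{634} = s_{1 + ((634-1) mod 8)} = s_2 = 12.

12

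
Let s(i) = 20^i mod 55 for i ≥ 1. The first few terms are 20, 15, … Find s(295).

45

Computing terms: s(1) = 20,  s(2) = 15,  s(3) = 25,  s(4) = 5,  s(5) = 45,  s(6) = 20.
The sequence repeats with period 5.
(295 - 1) mod 5 = 4, so s(295) = s(5) = 45.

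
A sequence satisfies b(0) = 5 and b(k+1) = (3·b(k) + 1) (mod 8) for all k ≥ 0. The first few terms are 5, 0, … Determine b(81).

0

b(0) = 5, b(1) = 0, b(2) = 1, b(3) = 4, b(4) = 5.
Since b(4) = b(0) = 5, the sequence is periodic with period 4.
(81 - 0) mod 4 = 1, so b(81) = b(1) = 0.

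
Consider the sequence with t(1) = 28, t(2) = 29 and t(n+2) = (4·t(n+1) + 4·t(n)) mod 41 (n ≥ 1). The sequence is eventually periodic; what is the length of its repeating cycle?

t(1) = 28; t(2) = 29; t(3) = 23; t(4) = 3; t(5) = 22; t(6) = 18; t(7) = 37; t(8) = 15; t(9) = 3; t(10) = 31; t(11) = 13; t(12) = 12; t(13) = 18; t(14) = 38; t(15) = 19; t(16) = 23; t(17) = 4; t(18) = 26; t(19) = 38; t(20) = 10; t(21) = 28; t(22) = 29.
Since (t(21), t(22)) = (t(1), t(2)) = (28, 29) (two consecutive terms determine the rest), the sequence is periodic with period 20.

20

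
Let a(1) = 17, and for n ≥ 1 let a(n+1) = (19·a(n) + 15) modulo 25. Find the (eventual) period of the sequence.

10

Computing terms: a(1) = 17; a(2) = 13; a(3) = 12; a(4) = 18; a(5) = 7; a(6) = 23; a(7) = 2; a(8) = 3; a(9) = 22; a(10) = 8; a(11) = 17.
Since a(11) = a(1) = 17, the sequence is periodic with period 10.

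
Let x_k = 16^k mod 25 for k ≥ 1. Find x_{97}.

6

Listing terms: x_1 = 16,  x_2 = 6,  x_3 = 21,  x_4 = 11,  x_5 = 1,  x_6 = 16.
Since x_6 = x_1 = 16, the sequence is periodic with period 5.
So x_{97} = x_{1 + ((97-1) mod 5)} = x_2 = 6.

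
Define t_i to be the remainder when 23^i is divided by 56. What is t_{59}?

39

t_0 = 1, t_1 = 23, t_2 = 25, t_3 = 15, t_4 = 9, t_5 = 39, t_6 = 1.
The sequence repeats with period 6.
So t_{59} = t_{0 + ((59-0) mod 6)} = t_5 = 39.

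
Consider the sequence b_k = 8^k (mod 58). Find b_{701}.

8

b_0 = 1, b_1 = 8, b_2 = 6, b_3 = 48, b_4 = 36, b_5 = 56, b_6 = 42, b_7 = 46, b_8 = 20, b_9 = 44, b_{10} = 4, b_{11} = 32, b_{12} = 24, b_{13} = 18, b_{14} = 28, b_{15} = 50, b_{16} = 52, b_{17} = 10, b_{18} = 22, b_{19} = 2, b_{20} = 16, b_{21} = 12, b_{22} = 38, b_{23} = 14, b_{24} = 54, b_{25} = 26, b_{26} = 34, b_{27} = 40, b_{28} = 30, b_{29} = 8.
Since b_{29} = b_1 = 8, the sequence is eventually periodic: after a pre-period of length 1 it cycles with period 28.
For k ≥ 1, b_k depends only on (k - 1) mod 28. (701 - 1) mod 28 = 0, so b_{701} = b_1 = 8.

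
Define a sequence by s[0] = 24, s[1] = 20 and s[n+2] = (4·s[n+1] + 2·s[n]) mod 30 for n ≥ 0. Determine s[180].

24

We have s[0] = 24, s[1] = 20, s[2] = 8, s[3] = 12, s[4] = 4, s[5] = 10, s[6] = 18, s[7] = 2, s[8] = 14, s[9] = 0, s[10] = 28, s[11] = 22, s[12] = 24, s[13] = 20.
Since (s[12], s[13]) = (s[0], s[1]) = (24, 20) (two consecutive terms determine the rest), the sequence is periodic with period 12.
So s[180] = s[0 + ((180-0) mod 12)] = s[0] = 24.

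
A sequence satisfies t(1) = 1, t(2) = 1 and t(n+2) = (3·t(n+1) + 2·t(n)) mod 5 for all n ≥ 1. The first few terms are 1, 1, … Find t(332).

2

Computing terms: t(1) = 1,  t(2) = 1,  t(3) = 0,  t(4) = 2,  t(5) = 1,  t(6) = 2,  t(7) = 3,  t(8) = 3,  t(9) = 0,  t(10) = 1,  t(11) = 3,  t(12) = 1,  t(13) = 4,  t(14) = 4,  t(15) = 0,  t(16) = 3,  t(17) = 4,  t(18) = 3,  t(19) = 2,  t(20) = 2,  t(21) = 0,  t(22) = 4,  t(23) = 2,  t(24) = 4,  t(25) = 1,  t(26) = 1.
Since (t(25), t(26)) = (t(1), t(2)) = (1, 1) (two consecutive terms determine the rest), the sequence is periodic with period 24.
So t(332) = t(1 + ((332-1) mod 24)) = t(20) = 2.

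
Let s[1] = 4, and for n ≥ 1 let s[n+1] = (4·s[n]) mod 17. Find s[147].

13

s[1] = 4, s[2] = 16, s[3] = 13, s[4] = 1, s[5] = 4.
The sequence repeats with period 4.
So s[147] = s[1 + ((147-1) mod 4)] = s[3] = 13.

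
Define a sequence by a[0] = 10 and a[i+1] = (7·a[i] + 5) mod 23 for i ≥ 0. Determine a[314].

a[0] = 10; a[1] = 6; a[2] = 1; a[3] = 12; a[4] = 20; a[5] = 7; a[6] = 8; a[7] = 15; a[8] = 18; a[9] = 16; a[10] = 2; a[11] = 19; a[12] = 0; a[13] = 5; a[14] = 17; a[15] = 9; a[16] = 22; a[17] = 21; a[18] = 14; a[19] = 11; a[20] = 13; a[21] = 4; a[22] = 10.
Since a[22] = a[0] = 10, the sequence is periodic with period 22.
So a[314] = a[0 + ((314-0) mod 22)] = a[6] = 8.

8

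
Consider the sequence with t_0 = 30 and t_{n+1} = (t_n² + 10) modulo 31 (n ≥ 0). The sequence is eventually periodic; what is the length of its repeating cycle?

5

Computing terms: t_0 = 30, t_1 = 11, t_2 = 7, t_3 = 28, t_4 = 19, t_5 = 30.
Since t_5 = t_0 = 30, the sequence is periodic with period 5.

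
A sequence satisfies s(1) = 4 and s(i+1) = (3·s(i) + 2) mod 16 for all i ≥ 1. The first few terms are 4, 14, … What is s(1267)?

Computing terms: s(1) = 4, s(2) = 14, s(3) = 12, s(4) = 6, s(5) = 4.
The sequence repeats with period 4.
(1267 - 1) mod 4 = 2, so s(1267) = s(3) = 12.

12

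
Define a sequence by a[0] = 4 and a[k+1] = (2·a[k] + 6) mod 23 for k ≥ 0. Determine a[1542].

a[0] = 4; a[1] = 14; a[2] = 11; a[3] = 5; a[4] = 16; a[5] = 15; a[6] = 13; a[7] = 9; a[8] = 1; a[9] = 8; a[10] = 22; a[11] = 4.
The sequence repeats with period 11.
So a[1542] = a[0 + ((1542-0) mod 11)] = a[2] = 11.

11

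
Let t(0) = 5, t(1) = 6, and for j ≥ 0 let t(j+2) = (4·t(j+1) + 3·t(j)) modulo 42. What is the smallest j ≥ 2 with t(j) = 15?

We have t(0) = 5, t(1) = 6, t(2) = 39, t(3) = 6, t(4) = 15, t(5) = 36, t(6) = 21, t(7) = 24, t(8) = 33, t(9) = 36, t(10) = 33, t(11) = 30, t(12) = 9, t(13) = 0, t(14) = 27, t(15) = 24, t(16) = 9, t(17) = 24, t(18) = 39, t(19) = 18, t(20) = 21, t(21) = 12, t(22) = 27, t(23) = 18, t(24) = 27, t(25) = 36, t(26) = 15, t(27) = 0, t(28) = 3, t(29) = 12, t(30) = 15, t(31) = 12, t(32) = 9, t(33) = 30, t(34) = 21, t(35) = 6, t(36) = 3, t(37) = 30, t(38) = 3, t(39) = 18, t(40) = 39, t(41) = 0, t(42) = 33, t(43) = 6, t(44) = 39.
Since (t(43), t(44)) = (t(1), t(2)) = (6, 39) (two consecutive terms determine the rest), the sequence is eventually periodic: after a pre-period of length 1 it cycles with period 42.
The value 15 first appears (with j ≥ 2) at t(4).

4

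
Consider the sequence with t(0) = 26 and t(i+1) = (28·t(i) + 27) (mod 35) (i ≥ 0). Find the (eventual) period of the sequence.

4

Computing terms: t(0) = 26, t(1) = 20, t(2) = 27, t(3) = 13, t(4) = 6, t(5) = 20.
Since t(5) = t(1) = 20, the sequence is eventually periodic: after a pre-period of length 1 it cycles with period 4.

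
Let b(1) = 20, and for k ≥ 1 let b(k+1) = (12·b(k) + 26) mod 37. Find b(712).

20

b(1) = 20,  b(2) = 7,  b(3) = 36,  b(4) = 14,  b(5) = 9,  b(6) = 23,  b(7) = 6,  b(8) = 24,  b(9) = 18,  b(10) = 20.
Since b(10) = b(1) = 20, the sequence is periodic with period 9.
(712 - 1) mod 9 = 0, so b(712) = b(1) = 20.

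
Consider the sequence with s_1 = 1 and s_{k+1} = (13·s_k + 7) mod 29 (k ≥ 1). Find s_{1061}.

We have s_1 = 1; s_2 = 20; s_3 = 6; s_4 = 27; s_5 = 10; s_6 = 21; s_7 = 19; s_8 = 22; s_9 = 3; s_{10} = 17; s_{11} = 25; s_{12} = 13; s_{13} = 2; s_{14} = 4; s_{15} = 1.
Since s_{15} = s_1 = 1, the sequence is periodic with period 14.
(1061 - 1) mod 14 = 10, so s_{1061} = s_{11} = 25.

25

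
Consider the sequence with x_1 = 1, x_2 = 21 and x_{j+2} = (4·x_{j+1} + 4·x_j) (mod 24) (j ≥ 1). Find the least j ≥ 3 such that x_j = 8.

Listing terms: x_1 = 1,  x_2 = 21,  x_3 = 16,  x_4 = 4,  x_5 = 8,  x_6 = 0,  x_7 = 8,  x_8 = 8,  x_9 = 16,  x_{10} = 0,  x_{11} = 16,  x_{12} = 16,  x_{13} = 8,  x_{14} = 0.
Since (x_{13}, x_{14}) = (x_5, x_6) = (8, 0) (two consecutive terms determine the rest), the sequence is eventually periodic: after a pre-period of length 4 it cycles with period 8.
The value 8 first appears (with j ≥ 3) at x_5.

5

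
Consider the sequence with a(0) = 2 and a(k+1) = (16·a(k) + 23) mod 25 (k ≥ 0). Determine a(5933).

a(0) = 2; a(1) = 5; a(2) = 3; a(3) = 21; a(4) = 9; a(5) = 17; a(6) = 20; a(7) = 18; a(8) = 11; a(9) = 24; a(10) = 7; a(11) = 10; a(12) = 8; a(13) = 1; a(14) = 14; a(15) = 22; a(16) = 0; a(17) = 23; a(18) = 16; a(19) = 4; a(20) = 12; a(21) = 15; a(22) = 13; a(23) = 6; a(24) = 19; a(25) = 2.
Since a(25) = a(0) = 2, the sequence is periodic with period 25.
(5933 - 0) mod 25 = 8, so a(5933) = a(8) = 11.

11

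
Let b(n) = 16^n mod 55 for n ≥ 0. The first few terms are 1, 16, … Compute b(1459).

Listing terms: b(0) = 1, b(1) = 16, b(2) = 36, b(3) = 26, b(4) = 31, b(5) = 1.
The sequence repeats with period 5.
So b(1459) = b(0 + ((1459-0) mod 5)) = b(4) = 31.

31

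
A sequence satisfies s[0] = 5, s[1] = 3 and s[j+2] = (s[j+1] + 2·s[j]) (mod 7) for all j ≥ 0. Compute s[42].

5

We have s[0] = 5; s[1] = 3; s[2] = 6; s[3] = 5; s[4] = 3.
The sequence repeats with period 3.
(42 - 0) mod 3 = 0, so s[42] = s[0] = 5.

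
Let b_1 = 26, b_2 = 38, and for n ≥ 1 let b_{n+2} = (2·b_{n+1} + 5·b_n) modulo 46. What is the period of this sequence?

We have b_1 = 26, b_2 = 38, b_3 = 22, b_4 = 4, b_5 = 26, b_6 = 26, b_7 = 44, b_8 = 34, b_9 = 12, b_{10} = 10, b_{11} = 34, b_{12} = 26, b_{13} = 38.
Since (b_{12}, b_{13}) = (b_1, b_2) = (26, 38) (two consecutive terms determine the rest), the sequence is periodic with period 11.

11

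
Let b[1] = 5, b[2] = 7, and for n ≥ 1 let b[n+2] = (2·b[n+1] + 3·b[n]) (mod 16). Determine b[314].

7

Computing terms: b[1] = 5; b[2] = 7; b[3] = 13; b[4] = 15; b[5] = 5; b[6] = 7.
Since (b[5], b[6]) = (b[1], b[2]) = (5, 7) (two consecutive terms determine the rest), the sequence is periodic with period 4.
(314 - 1) mod 4 = 1, so b[314] = b[2] = 7.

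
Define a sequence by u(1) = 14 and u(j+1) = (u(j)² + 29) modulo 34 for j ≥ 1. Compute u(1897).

14

We have u(1) = 14; u(2) = 21; u(3) = 28; u(4) = 31; u(5) = 4; u(6) = 11; u(7) = 14.
The sequence repeats with period 6.
(1897 - 1) mod 6 = 0, so u(1897) = u(1) = 14.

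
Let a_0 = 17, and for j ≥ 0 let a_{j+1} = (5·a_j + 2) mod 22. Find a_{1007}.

19

We have a_0 = 17; a_1 = 21; a_2 = 19; a_3 = 9; a_4 = 3; a_5 = 17.
Since a_5 = a_0 = 17, the sequence is periodic with period 5.
So a_{1007} = a_{0 + ((1007-0) mod 5)} = a_2 = 19.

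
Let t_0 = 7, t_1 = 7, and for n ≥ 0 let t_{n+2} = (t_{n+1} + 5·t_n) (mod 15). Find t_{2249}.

12

t_0 = 7; t_1 = 7; t_2 = 12; t_3 = 2; t_4 = 2; t_5 = 12; t_6 = 7; t_7 = 7.
The sequence repeats with period 6.
So t_{2249} = t_{0 + ((2249-0) mod 6)} = t_5 = 12.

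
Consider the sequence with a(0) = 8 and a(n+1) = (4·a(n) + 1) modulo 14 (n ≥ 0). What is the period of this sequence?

3

Listing terms: a(0) = 8,  a(1) = 5,  a(2) = 7,  a(3) = 1,  a(4) = 5.
Since a(4) = a(1) = 5, the sequence is eventually periodic: after a pre-period of length 1 it cycles with period 3.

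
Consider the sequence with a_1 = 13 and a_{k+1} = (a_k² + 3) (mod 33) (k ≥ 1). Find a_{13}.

Listing terms: a_1 = 13; a_2 = 7; a_3 = 19; a_4 = 1; a_5 = 4; a_6 = 19.
Since a_6 = a_3 = 19, the sequence is eventually periodic: after a pre-period of length 2 it cycles with period 3.
For k ≥ 3, a_k depends only on (k - 3) mod 3. (13 - 3) mod 3 = 1, so a_{13} = a_4 = 1.

1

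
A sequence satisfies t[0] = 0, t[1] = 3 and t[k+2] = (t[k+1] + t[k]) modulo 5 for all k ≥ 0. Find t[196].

Computing terms: t[0] = 0, t[1] = 3, t[2] = 3, t[3] = 1, t[4] = 4, t[5] = 0, t[6] = 4, t[7] = 4, t[8] = 3, t[9] = 2, t[10] = 0, t[11] = 2, t[12] = 2, t[13] = 4, t[14] = 1, t[15] = 0, t[16] = 1, t[17] = 1, t[18] = 2, t[19] = 3, t[20] = 0, t[21] = 3.
The sequence repeats with period 20.
So t[196] = t[0 + ((196-0) mod 20)] = t[16] = 1.

1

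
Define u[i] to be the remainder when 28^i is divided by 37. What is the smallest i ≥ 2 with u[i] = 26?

12

We have u[1] = 28, u[2] = 7, u[3] = 11, u[4] = 12, u[5] = 3, u[6] = 10, u[7] = 21, u[8] = 33, u[9] = 36, u[10] = 9, u[11] = 30, u[12] = 26, u[13] = 25, u[14] = 34, u[15] = 27, u[16] = 16, u[17] = 4, u[18] = 1, u[19] = 28.
Since u[19] = u[1] = 28, the sequence is periodic with period 18.
The value 26 first appears (with i ≥ 2) at u[12].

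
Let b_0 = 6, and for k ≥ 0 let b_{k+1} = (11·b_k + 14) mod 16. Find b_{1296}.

6

We have b_0 = 6; b_1 = 0; b_2 = 14; b_3 = 8; b_4 = 6.
Since b_4 = b_0 = 6, the sequence is periodic with period 4.
So b_{1296} = b_{0 + ((1296-0) mod 4)} = b_0 = 6.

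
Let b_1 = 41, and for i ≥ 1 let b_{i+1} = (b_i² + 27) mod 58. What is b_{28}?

Computing terms: b_1 = 41; b_2 = 26; b_3 = 7; b_4 = 18; b_5 = 3; b_6 = 36; b_7 = 47; b_8 = 32; b_9 = 7.
Since b_9 = b_3 = 7, the sequence is eventually periodic: after a pre-period of length 2 it cycles with period 6.
For i ≥ 3, b_i depends only on (i - 3) mod 6. (28 - 3) mod 6 = 1, so b_{28} = b_4 = 18.

18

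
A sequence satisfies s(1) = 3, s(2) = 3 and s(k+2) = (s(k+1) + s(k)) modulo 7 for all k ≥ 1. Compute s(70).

s(1) = 3,  s(2) = 3,  s(3) = 6,  s(4) = 2,  s(5) = 1,  s(6) = 3,  s(7) = 4,  s(8) = 0,  s(9) = 4,  s(10) = 4,  s(11) = 1,  s(12) = 5,  s(13) = 6,  s(14) = 4,  s(15) = 3,  s(16) = 0,  s(17) = 3,  s(18) = 3.
The sequence repeats with period 16.
So s(70) = s(1 + ((70-1) mod 16)) = s(6) = 3.

3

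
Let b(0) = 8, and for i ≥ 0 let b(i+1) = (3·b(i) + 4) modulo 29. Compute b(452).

Computing terms: b(0) = 8; b(1) = 28; b(2) = 1; b(3) = 7; b(4) = 25; b(5) = 21; b(6) = 9; b(7) = 2; b(8) = 10; b(9) = 5; b(10) = 19; b(11) = 3; b(12) = 13; b(13) = 14; b(14) = 17; b(15) = 26; b(16) = 24; b(17) = 18; b(18) = 0; b(19) = 4; b(20) = 16; b(21) = 23; b(22) = 15; b(23) = 20; b(24) = 6; b(25) = 22; b(26) = 12; b(27) = 11; b(28) = 8.
The sequence repeats with period 28.
So b(452) = b(0 + ((452-0) mod 28)) = b(4) = 25.

25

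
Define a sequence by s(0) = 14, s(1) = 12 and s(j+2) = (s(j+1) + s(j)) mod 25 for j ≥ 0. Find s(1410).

11

We have s(0) = 14, s(1) = 12, s(2) = 1, s(3) = 13, s(4) = 14, s(5) = 2, s(6) = 16, s(7) = 18, s(8) = 9, s(9) = 2, s(10) = 11, s(11) = 13, s(12) = 24, s(13) = 12, s(14) = 11, s(15) = 23, s(16) = 9, s(17) = 7, s(18) = 16, s(19) = 23, s(20) = 14, s(21) = 12.
Since (s(20), s(21)) = (s(0), s(1)) = (14, 12) (two consecutive terms determine the rest), the sequence is periodic with period 20.
(1410 - 0) mod 20 = 10, so s(1410) = s(10) = 11.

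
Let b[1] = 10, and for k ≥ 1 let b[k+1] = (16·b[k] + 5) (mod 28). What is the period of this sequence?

b[1] = 10, b[2] = 25, b[3] = 13, b[4] = 17, b[5] = 25.
Since b[5] = b[2] = 25, the sequence is eventually periodic: after a pre-period of length 1 it cycles with period 3.

3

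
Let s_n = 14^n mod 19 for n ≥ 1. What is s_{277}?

Listing terms: s_1 = 14, s_2 = 6, s_3 = 8, s_4 = 17, s_5 = 10, s_6 = 7, s_7 = 3, s_8 = 4, s_9 = 18, s_{10} = 5, s_{11} = 13, s_{12} = 11, s_{13} = 2, s_{14} = 9, s_{15} = 12, s_{16} = 16, s_{17} = 15, s_{18} = 1, s_{19} = 14.
Since s_{19} = s_1 = 14, the sequence is periodic with period 18.
So s_{277} = s_{1 + ((277-1) mod 18)} = s_7 = 3.

3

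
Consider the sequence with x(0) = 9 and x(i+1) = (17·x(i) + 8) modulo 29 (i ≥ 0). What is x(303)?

12

We have x(0) = 9, x(1) = 16, x(2) = 19, x(3) = 12, x(4) = 9.
The sequence repeats with period 4.
(303 - 0) mod 4 = 3, so x(303) = x(3) = 12.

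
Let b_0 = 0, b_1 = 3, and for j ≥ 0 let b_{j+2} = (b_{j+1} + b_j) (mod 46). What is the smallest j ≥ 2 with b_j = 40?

21

b_0 = 0, b_1 = 3, b_2 = 3, b_3 = 6, b_4 = 9, b_5 = 15, b_6 = 24, b_7 = 39, b_8 = 17, b_9 = 10, b_{10} = 27, b_{11} = 37, b_{12} = 18, b_{13} = 9, b_{14} = 27, b_{15} = 36, b_{16} = 17, b_{17} = 7, b_{18} = 24, b_{19} = 31, b_{20} = 9, b_{21} = 40, b_{22} = 3, b_{23} = 43, b_{24} = 0, b_{25} = 43, b_{26} = 43, b_{27} = 40, b_{28} = 37, b_{29} = 31, b_{30} = 22, b_{31} = 7, b_{32} = 29, b_{33} = 36, b_{34} = 19, b_{35} = 9, b_{36} = 28, b_{37} = 37, b_{38} = 19, b_{39} = 10, b_{40} = 29, b_{41} = 39, b_{42} = 22, b_{43} = 15, b_{44} = 37, b_{45} = 6, b_{46} = 43, b_{47} = 3, b_{48} = 0, b_{49} = 3.
Since (b_{48}, b_{49}) = (b_0, b_1) = (0, 3) (two consecutive terms determine the rest), the sequence is periodic with period 48.
The value 40 first appears (with j ≥ 2) at b_{21}.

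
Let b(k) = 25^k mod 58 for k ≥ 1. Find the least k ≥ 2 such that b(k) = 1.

b(1) = 25, b(2) = 45, b(3) = 23, b(4) = 53, b(5) = 49, b(6) = 7, b(7) = 1, b(8) = 25.
The sequence repeats with period 7.
The value 1 first appears (with k ≥ 2) at b(7).

7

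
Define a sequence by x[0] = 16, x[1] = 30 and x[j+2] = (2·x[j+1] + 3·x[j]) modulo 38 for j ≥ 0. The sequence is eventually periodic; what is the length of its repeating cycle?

x[0] = 16; x[1] = 30; x[2] = 32; x[3] = 2; x[4] = 24; x[5] = 16; x[6] = 28; x[7] = 28; x[8] = 26; x[9] = 22; x[10] = 8; x[11] = 6; x[12] = 36; x[13] = 14; x[14] = 22; x[15] = 10; x[16] = 10; x[17] = 12; x[18] = 16; x[19] = 30.
Since (x[18], x[19]) = (x[0], x[1]) = (16, 30) (two consecutive terms determine the rest), the sequence is periodic with period 18.

18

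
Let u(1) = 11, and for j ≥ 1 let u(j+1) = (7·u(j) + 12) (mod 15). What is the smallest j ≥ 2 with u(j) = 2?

4

Computing terms: u(1) = 11, u(2) = 14, u(3) = 5, u(4) = 2, u(5) = 11.
Since u(5) = u(1) = 11, the sequence is periodic with period 4.
The value 2 first appears (with j ≥ 2) at u(4).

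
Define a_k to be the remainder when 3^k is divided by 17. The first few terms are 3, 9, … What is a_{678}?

We have a_1 = 3,  a_2 = 9,  a_3 = 10,  a_4 = 13,  a_5 = 5,  a_6 = 15,  a_7 = 11,  a_8 = 16,  a_9 = 14,  a_{10} = 8,  a_{11} = 7,  a_{12} = 4,  a_{13} = 12,  a_{14} = 2,  a_{15} = 6,  a_{16} = 1,  a_{17} = 3.
The sequence repeats with period 16.
(678 - 1) mod 16 = 5, so a_{678} = a_6 = 15.

15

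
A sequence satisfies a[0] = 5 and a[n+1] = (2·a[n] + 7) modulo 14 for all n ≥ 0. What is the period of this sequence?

3

Computing terms: a[0] = 5; a[1] = 3; a[2] = 13; a[3] = 5.
Since a[3] = a[0] = 5, the sequence is periodic with period 3.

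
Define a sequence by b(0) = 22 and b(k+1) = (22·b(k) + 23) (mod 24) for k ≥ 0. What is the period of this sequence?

Computing terms: b(0) = 22,  b(1) = 3,  b(2) = 17,  b(3) = 13,  b(4) = 21,  b(5) = 5,  b(6) = 13.
Since b(6) = b(3) = 13, the sequence is eventually periodic: after a pre-period of length 3 it cycles with period 3.

3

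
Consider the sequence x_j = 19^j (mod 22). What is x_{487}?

Computing terms: x_0 = 1,  x_1 = 19,  x_2 = 9,  x_3 = 17,  x_4 = 15,  x_5 = 21,  x_6 = 3,  x_7 = 13,  x_8 = 5,  x_9 = 7,  x_{10} = 1.
The sequence repeats with period 10.
So x_{487} = x_{0 + ((487-0) mod 10)} = x_7 = 13.

13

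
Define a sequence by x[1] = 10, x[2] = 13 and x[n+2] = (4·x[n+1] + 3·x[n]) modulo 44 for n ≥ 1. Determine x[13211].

We have x[1] = 10; x[2] = 13; x[3] = 38; x[4] = 15; x[5] = 42; x[6] = 37; x[7] = 10; x[8] = 19; x[9] = 18; x[10] = 41; x[11] = 42; x[12] = 27; x[13] = 14; x[14] = 5; x[15] = 18; x[16] = 43; x[17] = 6; x[18] = 21; x[19] = 14; x[20] = 31; x[21] = 34; x[22] = 9; x[23] = 6; x[24] = 7; x[25] = 2; x[26] = 29; x[27] = 34; x[28] = 3; x[29] = 26; x[30] = 25; x[31] = 2; x[32] = 39; x[33] = 30; x[34] = 17; x[35] = 26; x[36] = 23; x[37] = 38; x[38] = 1; x[39] = 30; x[40] = 35; x[41] = 10; x[42] = 13.
Since (x[41], x[42]) = (x[1], x[2]) = (10, 13) (two consecutive terms determine the rest), the sequence is periodic with period 40.
So x[13211] = x[1 + ((13211-1) mod 40)] = x[11] = 42.

42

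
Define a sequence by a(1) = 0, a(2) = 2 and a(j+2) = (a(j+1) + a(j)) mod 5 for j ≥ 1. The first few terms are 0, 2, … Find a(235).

Computing terms: a(1) = 0, a(2) = 2, a(3) = 2, a(4) = 4, a(5) = 1, a(6) = 0, a(7) = 1, a(8) = 1, a(9) = 2, a(10) = 3, a(11) = 0, a(12) = 3, a(13) = 3, a(14) = 1, a(15) = 4, a(16) = 0, a(17) = 4, a(18) = 4, a(19) = 3, a(20) = 2, a(21) = 0, a(22) = 2.
Since (a(21), a(22)) = (a(1), a(2)) = (0, 2) (two consecutive terms determine the rest), the sequence is periodic with period 20.
(235 - 1) mod 20 = 14, so a(235) = a(15) = 4.

4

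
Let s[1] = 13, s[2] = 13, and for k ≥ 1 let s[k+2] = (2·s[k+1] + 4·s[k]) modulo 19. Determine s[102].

13

We have s[1] = 13,  s[2] = 13,  s[3] = 2,  s[4] = 18,  s[5] = 6,  s[6] = 8,  s[7] = 2,  s[8] = 17,  s[9] = 4,  s[10] = 0,  s[11] = 16,  s[12] = 13,  s[13] = 14,  s[14] = 4,  s[15] = 7,  s[16] = 11,  s[17] = 12,  s[18] = 11,  s[19] = 13,  s[20] = 13.
Since (s[19], s[20]) = (s[1], s[2]) = (13, 13) (two consecutive terms determine the rest), the sequence is periodic with period 18.
So s[102] = s[1 + ((102-1) mod 18)] = s[12] = 13.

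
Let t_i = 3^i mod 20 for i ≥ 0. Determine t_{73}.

Computing terms: t_0 = 1,  t_1 = 3,  t_2 = 9,  t_3 = 7,  t_4 = 1.
The sequence repeats with period 4.
So t_{73} = t_{0 + ((73-0) mod 4)} = t_1 = 3.

3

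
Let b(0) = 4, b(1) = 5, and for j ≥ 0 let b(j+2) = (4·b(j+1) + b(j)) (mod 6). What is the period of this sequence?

Computing terms: b(0) = 4, b(1) = 5, b(2) = 0, b(3) = 5, b(4) = 2, b(5) = 1, b(6) = 0, b(7) = 1, b(8) = 4, b(9) = 5.
Since (b(8), b(9)) = (b(0), b(1)) = (4, 5) (two consecutive terms determine the rest), the sequence is periodic with period 8.

8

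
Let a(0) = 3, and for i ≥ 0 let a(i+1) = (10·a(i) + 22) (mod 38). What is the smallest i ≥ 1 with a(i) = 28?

9

Computing terms: a(0) = 3; a(1) = 14; a(2) = 10; a(3) = 8; a(4) = 26; a(5) = 16; a(6) = 30; a(7) = 18; a(8) = 12; a(9) = 28; a(10) = 36; a(11) = 2; a(12) = 4; a(13) = 24; a(14) = 34; a(15) = 20; a(16) = 32; a(17) = 0; a(18) = 22; a(19) = 14.
Since a(19) = a(1) = 14, the sequence is eventually periodic: after a pre-period of length 1 it cycles with period 18.
The value 28 first appears (with i ≥ 1) at a(9).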